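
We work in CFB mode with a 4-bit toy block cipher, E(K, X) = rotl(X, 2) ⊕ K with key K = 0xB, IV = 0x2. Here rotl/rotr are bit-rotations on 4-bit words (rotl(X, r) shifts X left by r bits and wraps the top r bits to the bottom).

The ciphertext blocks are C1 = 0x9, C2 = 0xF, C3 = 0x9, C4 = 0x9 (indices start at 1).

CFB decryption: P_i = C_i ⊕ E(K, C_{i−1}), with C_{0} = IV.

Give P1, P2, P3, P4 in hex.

P1 = 0xA, P2 = 0x2, P3 = 0xD, P4 = 0x4

P1: E(K, 0x2) = 0x3; 0x9 ⊕ 0x3 = 0xA.
P2: E(K, 0x9) = 0xD; 0xF ⊕ 0xD = 0x2.
P3: E(K, 0xF) = 0x4; 0x9 ⊕ 0x4 = 0xD.
P4: E(K, 0x9) = 0xD; 0x9 ⊕ 0xD = 0x4.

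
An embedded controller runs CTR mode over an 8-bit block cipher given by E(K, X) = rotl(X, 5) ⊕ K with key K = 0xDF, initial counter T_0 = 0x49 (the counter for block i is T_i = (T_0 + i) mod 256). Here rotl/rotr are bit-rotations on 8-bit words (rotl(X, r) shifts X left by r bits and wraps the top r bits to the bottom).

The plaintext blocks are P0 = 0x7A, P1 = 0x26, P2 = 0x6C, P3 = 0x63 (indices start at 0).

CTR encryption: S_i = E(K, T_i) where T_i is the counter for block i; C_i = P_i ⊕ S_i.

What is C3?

C0: T = 0x49, S = E(K, T) = 0xF6; 0x7A ⊕ 0xF6 = 0x8C.
C1: T = 0x4A, S = E(K, T) = 0x96; 0x26 ⊕ 0x96 = 0xB0.
C2: T = 0x4B, S = E(K, T) = 0xB6; 0x6C ⊕ 0xB6 = 0xDA.
C3: T = 0x4C, S = E(K, T) = 0x56; 0x63 ⊕ 0x56 = 0x35.

C3 = 0x35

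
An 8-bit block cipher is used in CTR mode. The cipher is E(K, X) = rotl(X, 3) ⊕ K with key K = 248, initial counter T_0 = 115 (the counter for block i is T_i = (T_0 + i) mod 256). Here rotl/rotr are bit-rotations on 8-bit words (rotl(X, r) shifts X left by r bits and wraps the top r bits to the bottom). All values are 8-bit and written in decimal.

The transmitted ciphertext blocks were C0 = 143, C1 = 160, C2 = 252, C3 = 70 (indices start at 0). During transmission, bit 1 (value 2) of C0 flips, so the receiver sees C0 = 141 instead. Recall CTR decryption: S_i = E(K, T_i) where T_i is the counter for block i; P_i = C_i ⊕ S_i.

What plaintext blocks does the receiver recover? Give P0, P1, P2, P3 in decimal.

P0 = 238, P1 = 251, P2 = 175, P3 = 13

Only C0 changed, to 141. In CTR, a change in C_i flips the same bit in P_i only; the keystream is unaffected. Decrypting the received ciphertext:
P0: T = 115, S = E(K, T) = 99; 141 ⊕ 99 = 238.
P1: T = 116, S = E(K, T) = 91; 160 ⊕ 91 = 251.
P2: T = 117, S = E(K, T) = 83; 252 ⊕ 83 = 175.
P3: T = 118, S = E(K, T) = 75; 70 ⊕ 75 = 13.
Blocks that differ from the original plaintext: P0.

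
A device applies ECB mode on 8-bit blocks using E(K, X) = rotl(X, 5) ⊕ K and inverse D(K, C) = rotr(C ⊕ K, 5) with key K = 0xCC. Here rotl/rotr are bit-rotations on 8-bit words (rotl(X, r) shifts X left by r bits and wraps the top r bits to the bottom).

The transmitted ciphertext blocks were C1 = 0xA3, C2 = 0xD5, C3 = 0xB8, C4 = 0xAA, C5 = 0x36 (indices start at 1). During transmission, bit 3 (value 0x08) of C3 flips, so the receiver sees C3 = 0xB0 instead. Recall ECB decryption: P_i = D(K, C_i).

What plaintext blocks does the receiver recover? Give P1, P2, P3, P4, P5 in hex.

P1 = 0x7B, P2 = 0xC8, P3 = 0xE3, P4 = 0x33, P5 = 0xD7

Only C3 changed, to 0xB0. In ECB, a change in C_i affects only P_i. Decrypting the received ciphertext:
P1: D(K, 0xA3) = 0x7B.
P2: D(K, 0xD5) = 0xC8.
P3: D(K, 0xB0) = 0xE3.
P4: D(K, 0xAA) = 0x33.
P5: D(K, 0x36) = 0xD7.
Blocks that differ from the original plaintext: P3.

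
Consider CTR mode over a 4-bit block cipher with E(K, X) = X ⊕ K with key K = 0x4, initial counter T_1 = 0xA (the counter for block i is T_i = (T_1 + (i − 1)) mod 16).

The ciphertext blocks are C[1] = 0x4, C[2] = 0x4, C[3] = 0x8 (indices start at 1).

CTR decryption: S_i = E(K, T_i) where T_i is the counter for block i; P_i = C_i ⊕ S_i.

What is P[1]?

P[1]: T = 0xA, S = E(K, T) = 0xE; 0x4 ⊕ 0xE = 0xA.

P[1] = 0xA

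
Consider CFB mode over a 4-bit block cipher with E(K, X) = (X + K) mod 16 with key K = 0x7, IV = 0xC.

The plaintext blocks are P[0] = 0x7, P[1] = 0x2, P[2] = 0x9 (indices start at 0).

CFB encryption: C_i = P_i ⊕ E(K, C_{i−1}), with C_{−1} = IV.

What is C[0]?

C[0] = 0x4

C[0]: E(K, 0xC) = 0x3; 0x7 ⊕ 0x3 = 0x4.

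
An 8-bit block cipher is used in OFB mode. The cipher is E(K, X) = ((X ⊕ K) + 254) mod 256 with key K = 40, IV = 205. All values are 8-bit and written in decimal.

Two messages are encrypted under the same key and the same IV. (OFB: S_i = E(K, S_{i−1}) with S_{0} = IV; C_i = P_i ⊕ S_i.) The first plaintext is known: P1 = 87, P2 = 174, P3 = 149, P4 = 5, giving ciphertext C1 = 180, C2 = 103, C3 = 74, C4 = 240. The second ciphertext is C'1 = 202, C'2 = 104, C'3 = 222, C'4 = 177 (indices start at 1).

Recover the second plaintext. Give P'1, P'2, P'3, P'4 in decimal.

P'1 = 41, P'2 = 161, P'3 = 1, P'4 = 68

In OFB with a reused IV, both messages share the same keystream S_i, so C_i ⊕ C'_i = P_i ⊕ P'_i and thus P'_i = P_i ⊕ C_i ⊕ C'_i.
P'1: 87 ⊕ 180 ⊕ 202 = 41.
P'2: 174 ⊕ 103 ⊕ 104 = 161.
P'3: 149 ⊕ 74 ⊕ 222 = 1.
P'4: 5 ⊕ 240 ⊕ 177 = 68.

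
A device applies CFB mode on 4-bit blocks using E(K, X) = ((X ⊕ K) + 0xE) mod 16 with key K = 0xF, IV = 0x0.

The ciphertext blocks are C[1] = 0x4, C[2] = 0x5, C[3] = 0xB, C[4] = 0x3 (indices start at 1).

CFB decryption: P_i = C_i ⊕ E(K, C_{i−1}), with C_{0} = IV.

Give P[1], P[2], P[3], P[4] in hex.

P[1]: E(K, 0x0) = 0xD; 0x4 ⊕ 0xD = 0x9.
P[2]: E(K, 0x4) = 0x9; 0x5 ⊕ 0x9 = 0xC.
P[3]: E(K, 0x5) = 0x8; 0xB ⊕ 0x8 = 0x3.
P[4]: E(K, 0xB) = 0x2; 0x3 ⊕ 0x2 = 0x1.

P[1] = 0x9, P[2] = 0xC, P[3] = 0x3, P[4] = 0x1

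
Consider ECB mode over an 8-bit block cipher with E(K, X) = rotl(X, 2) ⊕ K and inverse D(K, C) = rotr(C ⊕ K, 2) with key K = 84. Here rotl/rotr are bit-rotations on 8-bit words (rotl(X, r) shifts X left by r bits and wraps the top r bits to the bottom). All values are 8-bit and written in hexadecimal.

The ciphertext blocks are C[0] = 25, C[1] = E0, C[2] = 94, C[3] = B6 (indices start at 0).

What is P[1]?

P[1] = 19

ECB decryption: P_i = D(K, C_i).
P[1]: D(K, E0) = 19.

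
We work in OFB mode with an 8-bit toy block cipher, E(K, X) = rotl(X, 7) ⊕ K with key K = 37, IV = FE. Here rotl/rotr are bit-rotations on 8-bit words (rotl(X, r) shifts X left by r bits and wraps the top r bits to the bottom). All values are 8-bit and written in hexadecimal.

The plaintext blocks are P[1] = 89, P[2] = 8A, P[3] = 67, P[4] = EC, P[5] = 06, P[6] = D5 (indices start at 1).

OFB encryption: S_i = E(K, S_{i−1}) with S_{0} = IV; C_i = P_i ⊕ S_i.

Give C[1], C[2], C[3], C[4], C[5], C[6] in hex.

C[1]: S = E(K, FE) = 48; 89 ⊕ 48 = C1.
C[2]: S = E(K, 48) = 13; 8A ⊕ 13 = 99.
C[3]: S = E(K, 13) = BE; 67 ⊕ BE = D9.
C[4]: S = E(K, BE) = 68; EC ⊕ 68 = 84.
C[5]: S = E(K, 68) = 03; 06 ⊕ 03 = 05.
C[6]: S = E(K, 03) = B6; D5 ⊕ B6 = 63.

C[1] = C1, C[2] = 99, C[3] = D9, C[4] = 84, C[5] = 05, C[6] = 63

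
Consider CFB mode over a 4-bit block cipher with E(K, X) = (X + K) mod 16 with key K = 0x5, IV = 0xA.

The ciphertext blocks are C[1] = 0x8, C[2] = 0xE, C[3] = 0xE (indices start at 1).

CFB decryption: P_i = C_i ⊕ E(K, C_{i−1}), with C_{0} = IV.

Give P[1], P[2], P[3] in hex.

P[1]: E(K, 0xA) = 0xF; 0x8 ⊕ 0xF = 0x7.
P[2]: E(K, 0x8) = 0xD; 0xE ⊕ 0xD = 0x3.
P[3]: E(K, 0xE) = 0x3; 0xE ⊕ 0x3 = 0xD.

P[1] = 0x7, P[2] = 0x3, P[3] = 0xD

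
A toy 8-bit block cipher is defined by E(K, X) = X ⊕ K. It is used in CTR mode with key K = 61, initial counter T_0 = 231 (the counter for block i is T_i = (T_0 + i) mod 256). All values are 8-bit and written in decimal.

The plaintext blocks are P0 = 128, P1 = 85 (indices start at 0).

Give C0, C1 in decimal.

CTR encryption: S_i = E(K, T_i) where T_i is the counter for block i; C_i = P_i ⊕ S_i.
C0: T = 231, S = E(K, T) = 218; 128 ⊕ 218 = 90.
C1: T = 232, S = E(K, T) = 213; 85 ⊕ 213 = 128.

C0 = 90, C1 = 128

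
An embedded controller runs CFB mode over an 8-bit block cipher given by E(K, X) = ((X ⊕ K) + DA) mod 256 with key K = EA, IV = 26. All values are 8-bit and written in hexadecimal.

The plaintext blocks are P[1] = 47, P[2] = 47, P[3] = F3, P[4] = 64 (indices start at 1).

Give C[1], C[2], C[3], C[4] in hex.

C[1] = E1, C[2] = A2, C[3] = D1, C[4] = 71

CFB encryption: C_i = P_i ⊕ E(K, C_{i−1}), with C_{0} = IV.
C[1]: E(K, 26) = A6; 47 ⊕ A6 = E1.
C[2]: E(K, E1) = E5; 47 ⊕ E5 = A2.
C[3]: E(K, A2) = 22; F3 ⊕ 22 = D1.
C[4]: E(K, D1) = 15; 64 ⊕ 15 = 71.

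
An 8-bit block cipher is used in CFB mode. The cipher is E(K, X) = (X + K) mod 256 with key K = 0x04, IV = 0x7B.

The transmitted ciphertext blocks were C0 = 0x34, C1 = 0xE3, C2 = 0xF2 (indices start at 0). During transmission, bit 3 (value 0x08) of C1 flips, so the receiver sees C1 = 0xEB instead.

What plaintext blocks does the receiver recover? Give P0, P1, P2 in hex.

P0 = 0x4B, P1 = 0xD3, P2 = 0x1D

CFB decryption: P_i = C_i ⊕ E(K, C_{i−1}), with C_{−1} = IV.
Only C1 changed, to 0xEB. In CFB, a change in C_i flips the same bit in P_i and garbles P_{i+1}. Decrypting the received ciphertext:
P0: E(K, 0x7B) = 0x7F; 0x34 ⊕ 0x7F = 0x4B.
P1: E(K, 0x34) = 0x38; 0xEB ⊕ 0x38 = 0xD3.
P2: E(K, 0xEB) = 0xEF; 0xF2 ⊕ 0xEF = 0x1D.
Blocks that differ from the original plaintext: P1, P2.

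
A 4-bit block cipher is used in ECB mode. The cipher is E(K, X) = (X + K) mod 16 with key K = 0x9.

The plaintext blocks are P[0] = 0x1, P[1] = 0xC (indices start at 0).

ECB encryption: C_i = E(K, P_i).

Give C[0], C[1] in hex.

C[0] = 0xA, C[1] = 0x5

C[0]: E(K, 0x1) = 0xA.
C[1]: E(K, 0xC) = 0x5.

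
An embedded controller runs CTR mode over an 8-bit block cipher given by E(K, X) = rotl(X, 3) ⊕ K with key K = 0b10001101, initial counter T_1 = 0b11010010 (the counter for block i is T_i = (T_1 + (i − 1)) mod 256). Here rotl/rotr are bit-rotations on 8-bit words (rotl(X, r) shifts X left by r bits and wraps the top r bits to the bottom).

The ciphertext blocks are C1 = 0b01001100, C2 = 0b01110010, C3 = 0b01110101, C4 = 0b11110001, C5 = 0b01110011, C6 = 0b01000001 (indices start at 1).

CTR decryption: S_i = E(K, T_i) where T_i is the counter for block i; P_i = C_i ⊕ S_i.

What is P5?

P5: T = 0b11010110, S = E(K, T) = 0b00111011; 0b01110011 ⊕ 0b00111011 = 0b01001000.

P5 = 0b01001000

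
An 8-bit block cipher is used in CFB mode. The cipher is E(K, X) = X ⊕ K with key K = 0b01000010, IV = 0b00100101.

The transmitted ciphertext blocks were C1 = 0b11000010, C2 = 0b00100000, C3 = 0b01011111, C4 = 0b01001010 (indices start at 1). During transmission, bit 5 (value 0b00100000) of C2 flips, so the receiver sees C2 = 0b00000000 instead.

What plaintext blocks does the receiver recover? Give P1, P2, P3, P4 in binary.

P1 = 0b10100101, P2 = 0b10000000, P3 = 0b00011101, P4 = 0b01010111

CFB decryption: P_i = C_i ⊕ E(K, C_{i−1}), with C_{0} = IV.
Only C2 changed, to 0b00000000. In CFB, a change in C_i flips the same bit in P_i and garbles P_{i+1}. Decrypting the received ciphertext:
P1: E(K, 0b00100101) = 0b01100111; 0b11000010 ⊕ 0b01100111 = 0b10100101.
P2: E(K, 0b11000010) = 0b10000000; 0b00000000 ⊕ 0b10000000 = 0b10000000.
P3: E(K, 0b00000000) = 0b01000010; 0b01011111 ⊕ 0b01000010 = 0b00011101.
P4: E(K, 0b01011111) = 0b00011101; 0b01001010 ⊕ 0b00011101 = 0b01010111.
Blocks that differ from the original plaintext: P2, P3.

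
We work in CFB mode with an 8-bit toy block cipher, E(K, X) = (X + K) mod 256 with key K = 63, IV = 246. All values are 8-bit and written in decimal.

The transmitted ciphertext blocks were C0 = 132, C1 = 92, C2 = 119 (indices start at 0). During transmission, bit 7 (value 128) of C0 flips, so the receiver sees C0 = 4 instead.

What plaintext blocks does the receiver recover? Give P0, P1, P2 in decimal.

P0 = 49, P1 = 31, P2 = 236

CFB decryption: P_i = C_i ⊕ E(K, C_{i−1}), with C_{−1} = IV.
Only C0 changed, to 4. In CFB, a change in C_i flips the same bit in P_i and garbles P_{i+1}. Decrypting the received ciphertext:
P0: E(K, 246) = 53; 4 ⊕ 53 = 49.
P1: E(K, 4) = 67; 92 ⊕ 67 = 31.
P2: E(K, 92) = 155; 119 ⊕ 155 = 236.
Blocks that differ from the original plaintext: P0, P1.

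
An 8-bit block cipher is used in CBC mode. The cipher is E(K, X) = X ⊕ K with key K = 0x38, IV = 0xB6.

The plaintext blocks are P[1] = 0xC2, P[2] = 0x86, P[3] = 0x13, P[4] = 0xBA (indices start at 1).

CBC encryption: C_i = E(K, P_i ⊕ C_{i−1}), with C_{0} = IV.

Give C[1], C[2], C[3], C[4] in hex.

C[1] = 0x4C, C[2] = 0xF2, C[3] = 0xD9, C[4] = 0x5B

C[1]: P[1] ⊕ 0xB6 = 0x74; E(K, 0x74) = 0x4C.
C[2]: P[2] ⊕ 0x4C = 0xCA; E(K, 0xCA) = 0xF2.
C[3]: P[3] ⊕ 0xF2 = 0xE1; E(K, 0xE1) = 0xD9.
C[4]: P[4] ⊕ 0xD9 = 0x63; E(K, 0x63) = 0x5B.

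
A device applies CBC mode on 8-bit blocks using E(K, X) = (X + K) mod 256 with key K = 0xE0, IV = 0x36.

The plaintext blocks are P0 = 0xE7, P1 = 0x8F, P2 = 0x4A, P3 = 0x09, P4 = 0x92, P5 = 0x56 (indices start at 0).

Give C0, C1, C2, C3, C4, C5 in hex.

CBC encryption: C_i = E(K, P_i ⊕ C_{i−1}), with C_{−1} = IV.
C0: P0 ⊕ 0x36 = 0xD1; E(K, 0xD1) = 0xB1.
C1: P1 ⊕ 0xB1 = 0x3E; E(K, 0x3E) = 0x1E.
C2: P2 ⊕ 0x1E = 0x54; E(K, 0x54) = 0x34.
C3: P3 ⊕ 0x34 = 0x3D; E(K, 0x3D) = 0x1D.
C4: P4 ⊕ 0x1D = 0x8F; E(K, 0x8F) = 0x6F.
C5: P5 ⊕ 0x6F = 0x39; E(K, 0x39) = 0x19.

C0 = 0xB1, C1 = 0x1E, C2 = 0x34, C3 = 0x1D, C4 = 0x6F, C5 = 0x19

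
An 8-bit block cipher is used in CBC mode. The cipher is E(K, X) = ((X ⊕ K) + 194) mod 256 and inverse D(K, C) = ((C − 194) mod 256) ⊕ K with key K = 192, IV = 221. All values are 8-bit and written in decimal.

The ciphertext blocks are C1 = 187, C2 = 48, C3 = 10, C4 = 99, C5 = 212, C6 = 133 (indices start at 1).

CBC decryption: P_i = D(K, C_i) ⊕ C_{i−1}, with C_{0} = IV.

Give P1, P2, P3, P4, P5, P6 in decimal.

P1: D(K, 187) = 57; 57 ⊕ 221 = 228.
P2: D(K, 48) = 174; 174 ⊕ 187 = 21.
P3: D(K, 10) = 136; 136 ⊕ 48 = 184.
P4: D(K, 99) = 97; 97 ⊕ 10 = 107.
P5: D(K, 212) = 210; 210 ⊕ 99 = 177.
P6: D(K, 133) = 3; 3 ⊕ 212 = 215.

P1 = 228, P2 = 21, P3 = 184, P4 = 107, P5 = 177, P6 = 215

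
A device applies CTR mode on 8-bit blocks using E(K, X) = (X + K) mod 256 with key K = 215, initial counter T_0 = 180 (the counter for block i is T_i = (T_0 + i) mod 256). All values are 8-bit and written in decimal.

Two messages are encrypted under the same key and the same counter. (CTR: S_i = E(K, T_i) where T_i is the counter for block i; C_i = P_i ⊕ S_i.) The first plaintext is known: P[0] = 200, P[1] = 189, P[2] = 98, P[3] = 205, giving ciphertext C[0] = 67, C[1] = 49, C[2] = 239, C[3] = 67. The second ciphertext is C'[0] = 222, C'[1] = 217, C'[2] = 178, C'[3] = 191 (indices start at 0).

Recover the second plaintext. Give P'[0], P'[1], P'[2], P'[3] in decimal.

In CTR with a reused counter, both messages share the same keystream S_i, so C_i ⊕ C'_i = P_i ⊕ P'_i and thus P'_i = P_i ⊕ C_i ⊕ C'_i.
P'[0]: 200 ⊕ 67 ⊕ 222 = 85.
P'[1]: 189 ⊕ 49 ⊕ 217 = 85.
P'[2]: 98 ⊕ 239 ⊕ 178 = 63.
P'[3]: 205 ⊕ 67 ⊕ 191 = 49.

P'[0] = 85, P'[1] = 85, P'[2] = 63, P'[3] = 49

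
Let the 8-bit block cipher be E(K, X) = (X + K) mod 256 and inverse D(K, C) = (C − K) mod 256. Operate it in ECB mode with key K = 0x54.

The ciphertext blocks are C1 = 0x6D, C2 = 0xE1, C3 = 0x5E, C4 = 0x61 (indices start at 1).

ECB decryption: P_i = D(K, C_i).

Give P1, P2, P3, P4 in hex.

P1 = 0x19, P2 = 0x8D, P3 = 0x0A, P4 = 0x0D

P1: D(K, 0x6D) = 0x19.
P2: D(K, 0xE1) = 0x8D.
P3: D(K, 0x5E) = 0x0A.
P4: D(K, 0x61) = 0x0D.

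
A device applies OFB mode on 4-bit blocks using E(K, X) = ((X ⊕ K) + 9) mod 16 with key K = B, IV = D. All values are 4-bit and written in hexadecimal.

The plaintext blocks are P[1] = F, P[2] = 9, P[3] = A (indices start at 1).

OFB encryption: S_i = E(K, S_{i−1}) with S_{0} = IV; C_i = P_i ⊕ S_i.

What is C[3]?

C[1]: S = E(K, D) = F; F ⊕ F = 0.
C[2]: S = E(K, F) = D; 9 ⊕ D = 4.
C[3]: S = E(K, D) = F; A ⊕ F = 5.

C[3] = 5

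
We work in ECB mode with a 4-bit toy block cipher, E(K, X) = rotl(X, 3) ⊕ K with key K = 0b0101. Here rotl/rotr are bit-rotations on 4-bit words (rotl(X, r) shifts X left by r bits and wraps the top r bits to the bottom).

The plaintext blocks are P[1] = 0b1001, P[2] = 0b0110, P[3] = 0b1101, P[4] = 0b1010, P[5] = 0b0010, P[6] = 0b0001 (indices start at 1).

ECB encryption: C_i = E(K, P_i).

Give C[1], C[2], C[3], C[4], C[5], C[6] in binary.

C[1]: E(K, 0b1001) = 0b1001.
C[2]: E(K, 0b0110) = 0b0110.
C[3]: E(K, 0b1101) = 0b1011.
C[4]: E(K, 0b1010) = 0b0000.
C[5]: E(K, 0b0010) = 0b0100.
C[6]: E(K, 0b0001) = 0b1101.

C[1] = 0b1001, C[2] = 0b0110, C[3] = 0b1011, C[4] = 0b0000, C[5] = 0b0100, C[6] = 0b1101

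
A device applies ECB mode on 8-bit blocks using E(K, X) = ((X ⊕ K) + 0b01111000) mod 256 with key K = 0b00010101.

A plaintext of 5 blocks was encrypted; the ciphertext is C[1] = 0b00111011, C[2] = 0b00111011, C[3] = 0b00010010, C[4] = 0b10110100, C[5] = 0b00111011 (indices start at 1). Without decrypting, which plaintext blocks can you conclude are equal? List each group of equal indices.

P[1] = P[2] = P[5]

ECB encrypts each block independently with the same key, so equal ciphertext blocks imply equal plaintext blocks.
C[1] = C[2] = C[5] = 0b00111011, so P[1] = P[2] = P[5].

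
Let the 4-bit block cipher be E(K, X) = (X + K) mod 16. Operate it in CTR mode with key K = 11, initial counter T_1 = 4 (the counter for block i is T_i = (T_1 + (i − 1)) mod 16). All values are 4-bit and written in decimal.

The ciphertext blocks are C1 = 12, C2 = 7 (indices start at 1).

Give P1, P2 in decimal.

CTR decryption: S_i = E(K, T_i) where T_i is the counter for block i; P_i = C_i ⊕ S_i.
P1: T = 4, S = E(K, T) = 15; 12 ⊕ 15 = 3.
P2: T = 5, S = E(K, T) = 0; 7 ⊕ 0 = 7.

P1 = 3, P2 = 7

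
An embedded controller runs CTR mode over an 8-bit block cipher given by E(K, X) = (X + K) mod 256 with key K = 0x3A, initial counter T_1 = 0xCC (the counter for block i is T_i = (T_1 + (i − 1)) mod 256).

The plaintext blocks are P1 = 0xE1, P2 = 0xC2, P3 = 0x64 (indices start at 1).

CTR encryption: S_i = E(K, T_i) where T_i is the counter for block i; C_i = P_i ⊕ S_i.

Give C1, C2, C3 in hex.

C1: T = 0xCC, S = E(K, T) = 0x06; 0xE1 ⊕ 0x06 = 0xE7.
C2: T = 0xCD, S = E(K, T) = 0x07; 0xC2 ⊕ 0x07 = 0xC5.
C3: T = 0xCE, S = E(K, T) = 0x08; 0x64 ⊕ 0x08 = 0x6C.

C1 = 0xE7, C2 = 0xC5, C3 = 0x6C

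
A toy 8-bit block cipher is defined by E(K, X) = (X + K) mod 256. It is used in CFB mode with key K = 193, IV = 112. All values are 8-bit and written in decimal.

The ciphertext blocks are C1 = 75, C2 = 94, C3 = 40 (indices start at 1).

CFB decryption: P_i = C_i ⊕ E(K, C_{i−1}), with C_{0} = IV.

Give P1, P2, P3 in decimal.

P1: E(K, 112) = 49; 75 ⊕ 49 = 122.
P2: E(K, 75) = 12; 94 ⊕ 12 = 82.
P3: E(K, 94) = 31; 40 ⊕ 31 = 55.

P1 = 122, P2 = 82, P3 = 55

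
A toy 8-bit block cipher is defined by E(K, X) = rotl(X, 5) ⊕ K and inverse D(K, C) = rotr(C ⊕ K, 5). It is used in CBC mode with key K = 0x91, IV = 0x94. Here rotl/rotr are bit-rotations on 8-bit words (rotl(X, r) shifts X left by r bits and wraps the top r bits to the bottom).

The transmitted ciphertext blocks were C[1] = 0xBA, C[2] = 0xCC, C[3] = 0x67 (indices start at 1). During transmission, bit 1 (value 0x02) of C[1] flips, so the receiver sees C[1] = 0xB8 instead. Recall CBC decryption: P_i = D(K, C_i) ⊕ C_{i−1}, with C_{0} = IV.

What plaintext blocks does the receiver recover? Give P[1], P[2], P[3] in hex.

Only C[1] changed, to 0xB8. In CBC, a change in C_i garbles P_i and flips the same bit in P_{i+1}. Decrypting the received ciphertext:
P[1]: D(K, 0xB8) = 0x49; 0x49 ⊕ 0x94 = 0xDD.
P[2]: D(K, 0xCC) = 0xEA; 0xEA ⊕ 0xB8 = 0x52.
P[3]: D(K, 0x67) = 0xB7; 0xB7 ⊕ 0xCC = 0x7B.
Blocks that differ from the original plaintext: P[1], P[2].

P[1] = 0xDD, P[2] = 0x52, P[3] = 0x7B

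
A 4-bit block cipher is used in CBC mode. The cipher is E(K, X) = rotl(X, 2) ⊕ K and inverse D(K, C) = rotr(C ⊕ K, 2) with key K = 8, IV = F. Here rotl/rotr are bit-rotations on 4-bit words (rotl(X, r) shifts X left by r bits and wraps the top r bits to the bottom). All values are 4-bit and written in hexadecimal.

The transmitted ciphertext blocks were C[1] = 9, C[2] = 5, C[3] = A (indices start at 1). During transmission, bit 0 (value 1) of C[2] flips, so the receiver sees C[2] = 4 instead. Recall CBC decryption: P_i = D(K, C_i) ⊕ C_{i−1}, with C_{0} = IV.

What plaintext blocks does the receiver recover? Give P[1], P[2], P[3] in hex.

Only C[2] changed, to 4. In CBC, a change in C_i garbles P_i and flips the same bit in P_{i+1}. Decrypting the received ciphertext:
P[1]: D(K, 9) = 4; 4 ⊕ F = B.
P[2]: D(K, 4) = 3; 3 ⊕ 9 = A.
P[3]: D(K, A) = 8; 8 ⊕ 4 = C.
Blocks that differ from the original plaintext: P[2], P[3].

P[1] = B, P[2] = A, P[3] = C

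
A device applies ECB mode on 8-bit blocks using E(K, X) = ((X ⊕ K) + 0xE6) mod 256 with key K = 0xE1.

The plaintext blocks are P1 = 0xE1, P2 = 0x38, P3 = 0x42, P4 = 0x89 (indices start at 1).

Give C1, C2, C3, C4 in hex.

ECB encryption: C_i = E(K, P_i).
C1: E(K, 0xE1) = 0xE6.
C2: E(K, 0x38) = 0xBF.
C3: E(K, 0x42) = 0x89.
C4: E(K, 0x89) = 0x4E.

C1 = 0xE6, C2 = 0xBF, C3 = 0x89, C4 = 0x4E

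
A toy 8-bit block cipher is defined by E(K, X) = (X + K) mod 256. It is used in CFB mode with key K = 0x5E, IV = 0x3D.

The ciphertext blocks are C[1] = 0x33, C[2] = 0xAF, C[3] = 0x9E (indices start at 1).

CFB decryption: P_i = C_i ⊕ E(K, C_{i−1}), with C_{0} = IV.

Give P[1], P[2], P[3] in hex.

P[1] = 0xA8, P[2] = 0x3E, P[3] = 0x93

P[1]: E(K, 0x3D) = 0x9B; 0x33 ⊕ 0x9B = 0xA8.
P[2]: E(K, 0x33) = 0x91; 0xAF ⊕ 0x91 = 0x3E.
P[3]: E(K, 0xAF) = 0x0D; 0x9E ⊕ 0x0D = 0x93.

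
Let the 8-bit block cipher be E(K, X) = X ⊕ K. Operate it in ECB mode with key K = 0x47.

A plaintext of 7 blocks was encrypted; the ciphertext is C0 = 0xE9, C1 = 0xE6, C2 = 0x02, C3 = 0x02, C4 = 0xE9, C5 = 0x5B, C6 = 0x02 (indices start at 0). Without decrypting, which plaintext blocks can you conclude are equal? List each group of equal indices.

ECB encrypts each block independently with the same key, so equal ciphertext blocks imply equal plaintext blocks.
C0 = C4 = 0xE9, so P0 = P4.
C2 = C3 = C6 = 0x02, so P2 = P3 = P6.

P0 = P4; P2 = P3 = P6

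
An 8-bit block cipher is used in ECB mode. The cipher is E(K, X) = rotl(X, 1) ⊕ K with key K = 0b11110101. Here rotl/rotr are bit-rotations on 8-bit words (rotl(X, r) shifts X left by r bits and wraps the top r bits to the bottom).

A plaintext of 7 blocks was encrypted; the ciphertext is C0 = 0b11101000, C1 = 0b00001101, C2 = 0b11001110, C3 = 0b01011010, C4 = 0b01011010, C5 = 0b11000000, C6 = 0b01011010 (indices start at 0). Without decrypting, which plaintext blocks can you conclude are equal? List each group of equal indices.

P3 = P4 = P6

ECB encrypts each block independently with the same key, so equal ciphertext blocks imply equal plaintext blocks.
C3 = C4 = C6 = 0b01011010, so P3 = P4 = P6.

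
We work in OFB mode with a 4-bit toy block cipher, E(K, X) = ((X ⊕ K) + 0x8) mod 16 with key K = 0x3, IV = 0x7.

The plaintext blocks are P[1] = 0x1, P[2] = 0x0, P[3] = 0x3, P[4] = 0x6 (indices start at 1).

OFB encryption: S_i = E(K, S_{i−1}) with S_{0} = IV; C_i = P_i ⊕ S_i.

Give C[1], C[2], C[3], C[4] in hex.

C[1]: S = E(K, 0x7) = 0xC; 0x1 ⊕ 0xC = 0xD.
C[2]: S = E(K, 0xC) = 0x7; 0x0 ⊕ 0x7 = 0x7.
C[3]: S = E(K, 0x7) = 0xC; 0x3 ⊕ 0xC = 0xF.
C[4]: S = E(K, 0xC) = 0x7; 0x6 ⊕ 0x7 = 0x1.

C[1] = 0xD, C[2] = 0x7, C[3] = 0xF, C[4] = 0x1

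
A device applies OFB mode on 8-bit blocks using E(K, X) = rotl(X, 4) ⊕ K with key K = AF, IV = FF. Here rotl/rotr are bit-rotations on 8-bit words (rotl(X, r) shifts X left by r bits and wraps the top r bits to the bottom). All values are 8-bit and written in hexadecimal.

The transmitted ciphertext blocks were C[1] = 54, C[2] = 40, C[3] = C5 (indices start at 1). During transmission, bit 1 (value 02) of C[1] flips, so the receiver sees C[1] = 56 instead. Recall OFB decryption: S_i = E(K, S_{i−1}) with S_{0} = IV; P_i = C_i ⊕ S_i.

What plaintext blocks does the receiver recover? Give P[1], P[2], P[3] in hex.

P[1] = 06, P[2] = EA, P[3] = C0

Only C[1] changed, to 56. In OFB, a change in C_i flips the same bit in P_i only; the keystream is unaffected. Decrypting the received ciphertext:
P[1]: S = E(K, FF) = 50; 56 ⊕ 50 = 06.
P[2]: S = E(K, 50) = AA; 40 ⊕ AA = EA.
P[3]: S = E(K, AA) = 05; C5 ⊕ 05 = C0.
Blocks that differ from the original plaintext: P[1].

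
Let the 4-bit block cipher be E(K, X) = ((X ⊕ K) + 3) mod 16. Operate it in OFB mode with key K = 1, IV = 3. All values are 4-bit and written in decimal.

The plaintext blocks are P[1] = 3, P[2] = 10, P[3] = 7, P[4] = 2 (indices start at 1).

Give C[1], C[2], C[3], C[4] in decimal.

OFB encryption: S_i = E(K, S_{i−1}) with S_{0} = IV; C_i = P_i ⊕ S_i.
C[1]: S = E(K, 3) = 5; 3 ⊕ 5 = 6.
C[2]: S = E(K, 5) = 7; 10 ⊕ 7 = 13.
C[3]: S = E(K, 7) = 9; 7 ⊕ 9 = 14.
C[4]: S = E(K, 9) = 11; 2 ⊕ 11 = 9.

C[1] = 6, C[2] = 13, C[3] = 14, C[4] = 9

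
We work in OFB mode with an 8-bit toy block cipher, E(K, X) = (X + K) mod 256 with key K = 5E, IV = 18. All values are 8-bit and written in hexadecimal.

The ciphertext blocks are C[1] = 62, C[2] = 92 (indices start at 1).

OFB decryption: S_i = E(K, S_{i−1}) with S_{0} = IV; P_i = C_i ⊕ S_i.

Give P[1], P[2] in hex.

P[1]: S = E(K, 18) = 76; 62 ⊕ 76 = 14.
P[2]: S = E(K, 76) = D4; 92 ⊕ D4 = 46.

P[1] = 14, P[2] = 46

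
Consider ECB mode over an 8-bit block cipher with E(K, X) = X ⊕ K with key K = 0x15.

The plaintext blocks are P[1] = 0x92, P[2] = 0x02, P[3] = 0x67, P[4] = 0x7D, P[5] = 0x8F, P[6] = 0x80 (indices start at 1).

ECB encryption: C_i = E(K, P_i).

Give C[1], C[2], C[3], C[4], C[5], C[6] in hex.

C[1]: E(K, 0x92) = 0x87.
C[2]: E(K, 0x02) = 0x17.
C[3]: E(K, 0x67) = 0x72.
C[4]: E(K, 0x7D) = 0x68.
C[5]: E(K, 0x8F) = 0x9A.
C[6]: E(K, 0x80) = 0x95.

C[1] = 0x87, C[2] = 0x17, C[3] = 0x72, C[4] = 0x68, C[5] = 0x9A, C[6] = 0x95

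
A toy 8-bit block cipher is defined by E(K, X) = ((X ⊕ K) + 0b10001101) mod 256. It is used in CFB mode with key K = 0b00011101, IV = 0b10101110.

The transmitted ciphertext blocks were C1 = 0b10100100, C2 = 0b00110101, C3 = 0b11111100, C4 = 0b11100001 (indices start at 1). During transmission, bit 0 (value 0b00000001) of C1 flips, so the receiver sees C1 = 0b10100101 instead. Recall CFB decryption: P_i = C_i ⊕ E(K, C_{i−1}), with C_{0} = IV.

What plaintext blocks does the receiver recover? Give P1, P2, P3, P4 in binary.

P1 = 0b11100101, P2 = 0b01110000, P3 = 0b01001001, P4 = 0b10001111

Only C1 changed, to 0b10100101. In CFB, a change in C_i flips the same bit in P_i and garbles P_{i+1}. Decrypting the received ciphertext:
P1: E(K, 0b10101110) = 0b01000000; 0b10100101 ⊕ 0b01000000 = 0b11100101.
P2: E(K, 0b10100101) = 0b01000101; 0b00110101 ⊕ 0b01000101 = 0b01110000.
P3: E(K, 0b00110101) = 0b10110101; 0b11111100 ⊕ 0b10110101 = 0b01001001.
P4: E(K, 0b11111100) = 0b01101110; 0b11100001 ⊕ 0b01101110 = 0b10001111.
Blocks that differ from the original plaintext: P1, P2.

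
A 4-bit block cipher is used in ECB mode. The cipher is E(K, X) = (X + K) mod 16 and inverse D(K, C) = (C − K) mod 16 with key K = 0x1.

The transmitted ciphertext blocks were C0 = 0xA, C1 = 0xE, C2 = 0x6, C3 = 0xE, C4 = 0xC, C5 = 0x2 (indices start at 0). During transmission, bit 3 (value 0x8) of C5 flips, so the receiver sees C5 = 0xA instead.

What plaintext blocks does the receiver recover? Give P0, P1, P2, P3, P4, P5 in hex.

ECB decryption: P_i = D(K, C_i).
Only C5 changed, to 0xA. In ECB, a change in C_i affects only P_i. Decrypting the received ciphertext:
P0: D(K, 0xA) = 0x9.
P1: D(K, 0xE) = 0xD.
P2: D(K, 0x6) = 0x5.
P3: D(K, 0xE) = 0xD.
P4: D(K, 0xC) = 0xB.
P5: D(K, 0xA) = 0x9.
Blocks that differ from the original plaintext: P5.

P0 = 0x9, P1 = 0xD, P2 = 0x5, P3 = 0xD, P4 = 0xB, P5 = 0x9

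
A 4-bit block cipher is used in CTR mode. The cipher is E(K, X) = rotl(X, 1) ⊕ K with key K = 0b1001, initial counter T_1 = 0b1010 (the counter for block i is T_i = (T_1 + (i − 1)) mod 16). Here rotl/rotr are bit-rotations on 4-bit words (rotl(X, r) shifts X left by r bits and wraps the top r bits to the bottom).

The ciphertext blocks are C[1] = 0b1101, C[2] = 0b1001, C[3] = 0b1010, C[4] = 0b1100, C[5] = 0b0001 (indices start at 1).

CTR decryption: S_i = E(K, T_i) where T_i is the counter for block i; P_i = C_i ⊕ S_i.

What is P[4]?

P[4]: T = 0b1101, S = E(K, T) = 0b0010; 0b1100 ⊕ 0b0010 = 0b1110.

P[4] = 0b1110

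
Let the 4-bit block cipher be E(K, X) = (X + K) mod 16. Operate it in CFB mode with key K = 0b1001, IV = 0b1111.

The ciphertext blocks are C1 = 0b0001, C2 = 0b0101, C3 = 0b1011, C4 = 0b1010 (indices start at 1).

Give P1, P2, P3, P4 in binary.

P1 = 0b1001, P2 = 0b1111, P3 = 0b0101, P4 = 0b1110

CFB decryption: P_i = C_i ⊕ E(K, C_{i−1}), with C_{0} = IV.
P1: E(K, 0b1111) = 0b1000; 0b0001 ⊕ 0b1000 = 0b1001.
P2: E(K, 0b0001) = 0b1010; 0b0101 ⊕ 0b1010 = 0b1111.
P3: E(K, 0b0101) = 0b1110; 0b1011 ⊕ 0b1110 = 0b0101.
P4: E(K, 0b1011) = 0b0100; 0b1010 ⊕ 0b0100 = 0b1110.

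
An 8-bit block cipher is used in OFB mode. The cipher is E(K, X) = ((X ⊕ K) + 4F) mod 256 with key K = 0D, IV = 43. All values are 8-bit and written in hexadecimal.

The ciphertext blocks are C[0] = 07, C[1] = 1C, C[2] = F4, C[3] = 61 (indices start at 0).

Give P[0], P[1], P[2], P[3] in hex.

OFB decryption: S_i = E(K, S_{i−1}) with S_{−1} = IV; P_i = C_i ⊕ S_i.
P[0]: S = E(K, 43) = 9D; 07 ⊕ 9D = 9A.
P[1]: S = E(K, 9D) = DF; 1C ⊕ DF = C3.
P[2]: S = E(K, DF) = 21; F4 ⊕ 21 = D5.
P[3]: S = E(K, 21) = 7B; 61 ⊕ 7B = 1A.

P[0] = 9A, P[1] = C3, P[2] = D5, P[3] = 1A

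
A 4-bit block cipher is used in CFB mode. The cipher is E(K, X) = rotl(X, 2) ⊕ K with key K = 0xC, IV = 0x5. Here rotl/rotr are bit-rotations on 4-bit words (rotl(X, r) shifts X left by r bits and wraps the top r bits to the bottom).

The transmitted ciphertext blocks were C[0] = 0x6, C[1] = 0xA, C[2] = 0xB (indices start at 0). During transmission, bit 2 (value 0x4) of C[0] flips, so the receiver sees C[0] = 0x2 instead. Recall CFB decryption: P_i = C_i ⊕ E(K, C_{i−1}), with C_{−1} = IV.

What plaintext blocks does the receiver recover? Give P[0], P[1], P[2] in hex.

P[0] = 0xB, P[1] = 0xE, P[2] = 0xD

Only C[0] changed, to 0x2. In CFB, a change in C_i flips the same bit in P_i and garbles P_{i+1}. Decrypting the received ciphertext:
P[0]: E(K, 0x5) = 0x9; 0x2 ⊕ 0x9 = 0xB.
P[1]: E(K, 0x2) = 0x4; 0xA ⊕ 0x4 = 0xE.
P[2]: E(K, 0xA) = 0x6; 0xB ⊕ 0x6 = 0xD.
Blocks that differ from the original plaintext: P[0], P[1].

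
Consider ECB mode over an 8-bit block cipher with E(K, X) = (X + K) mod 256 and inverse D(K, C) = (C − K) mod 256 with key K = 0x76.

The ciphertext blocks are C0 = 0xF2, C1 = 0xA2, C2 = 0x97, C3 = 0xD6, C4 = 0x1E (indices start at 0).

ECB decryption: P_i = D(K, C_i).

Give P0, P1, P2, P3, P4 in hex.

P0: D(K, 0xF2) = 0x7C.
P1: D(K, 0xA2) = 0x2C.
P2: D(K, 0x97) = 0x21.
P3: D(K, 0xD6) = 0x60.
P4: D(K, 0x1E) = 0xA8.

P0 = 0x7C, P1 = 0x2C, P2 = 0x21, P3 = 0x60, P4 = 0xA8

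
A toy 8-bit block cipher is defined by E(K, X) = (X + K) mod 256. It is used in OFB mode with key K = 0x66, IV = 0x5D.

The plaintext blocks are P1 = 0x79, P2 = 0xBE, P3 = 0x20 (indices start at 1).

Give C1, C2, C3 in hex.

OFB encryption: S_i = E(K, S_{i−1}) with S_{0} = IV; C_i = P_i ⊕ S_i.
C1: S = E(K, 0x5D) = 0xC3; 0x79 ⊕ 0xC3 = 0xBA.
C2: S = E(K, 0xC3) = 0x29; 0xBE ⊕ 0x29 = 0x97.
C3: S = E(K, 0x29) = 0x8F; 0x20 ⊕ 0x8F = 0xAF.

C1 = 0xBA, C2 = 0x97, C3 = 0xAF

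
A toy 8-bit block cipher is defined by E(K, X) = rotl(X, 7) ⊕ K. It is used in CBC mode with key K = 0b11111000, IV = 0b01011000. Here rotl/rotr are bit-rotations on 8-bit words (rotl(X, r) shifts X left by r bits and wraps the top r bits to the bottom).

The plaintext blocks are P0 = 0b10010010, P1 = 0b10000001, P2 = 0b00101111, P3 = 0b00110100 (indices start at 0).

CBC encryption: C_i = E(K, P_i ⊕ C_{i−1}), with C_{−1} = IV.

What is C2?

C2 = 0b00010100

C0: P0 ⊕ 0b01011000 = 0b11001010; E(K, 0b11001010) = 0b10011101.
C1: P1 ⊕ 0b10011101 = 0b00011100; E(K, 0b00011100) = 0b11110110.
C2: P2 ⊕ 0b11110110 = 0b11011001; E(K, 0b11011001) = 0b00010100.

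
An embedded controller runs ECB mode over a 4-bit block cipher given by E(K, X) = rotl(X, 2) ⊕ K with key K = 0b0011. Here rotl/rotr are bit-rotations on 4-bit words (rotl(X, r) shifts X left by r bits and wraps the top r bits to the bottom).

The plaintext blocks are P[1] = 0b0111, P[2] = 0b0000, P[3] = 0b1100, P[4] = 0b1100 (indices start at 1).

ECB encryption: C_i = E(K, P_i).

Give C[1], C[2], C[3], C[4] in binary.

C[1]: E(K, 0b0111) = 0b1110.
C[2]: E(K, 0b0000) = 0b0011.
C[3]: E(K, 0b1100) = 0b0000.
C[4]: E(K, 0b1100) = 0b0000.

C[1] = 0b1110, C[2] = 0b0011, C[3] = 0b0000, C[4] = 0b0000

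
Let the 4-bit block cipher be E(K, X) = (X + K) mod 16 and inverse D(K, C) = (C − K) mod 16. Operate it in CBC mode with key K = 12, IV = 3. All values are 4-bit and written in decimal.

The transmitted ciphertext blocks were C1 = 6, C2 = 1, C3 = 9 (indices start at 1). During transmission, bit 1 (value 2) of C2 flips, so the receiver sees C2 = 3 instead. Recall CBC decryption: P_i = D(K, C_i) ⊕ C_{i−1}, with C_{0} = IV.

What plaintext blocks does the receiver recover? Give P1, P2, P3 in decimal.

Only C2 changed, to 3. In CBC, a change in C_i garbles P_i and flips the same bit in P_{i+1}. Decrypting the received ciphertext:
P1: D(K, 6) = 10; 10 ⊕ 3 = 9.
P2: D(K, 3) = 7; 7 ⊕ 6 = 1.
P3: D(K, 9) = 13; 13 ⊕ 3 = 14.
Blocks that differ from the original plaintext: P2, P3.

P1 = 9, P2 = 1, P3 = 14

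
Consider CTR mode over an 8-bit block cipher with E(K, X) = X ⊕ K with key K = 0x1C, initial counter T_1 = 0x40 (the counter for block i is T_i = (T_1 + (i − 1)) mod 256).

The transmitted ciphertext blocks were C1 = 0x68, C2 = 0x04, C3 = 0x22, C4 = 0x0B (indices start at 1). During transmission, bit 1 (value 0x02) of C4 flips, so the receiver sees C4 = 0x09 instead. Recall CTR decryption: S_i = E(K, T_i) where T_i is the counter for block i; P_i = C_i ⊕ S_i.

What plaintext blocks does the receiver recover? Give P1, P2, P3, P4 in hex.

Only C4 changed, to 0x09. In CTR, a change in C_i flips the same bit in P_i only; the keystream is unaffected. Decrypting the received ciphertext:
P1: T = 0x40, S = E(K, T) = 0x5C; 0x68 ⊕ 0x5C = 0x34.
P2: T = 0x41, S = E(K, T) = 0x5D; 0x04 ⊕ 0x5D = 0x59.
P3: T = 0x42, S = E(K, T) = 0x5E; 0x22 ⊕ 0x5E = 0x7C.
P4: T = 0x43, S = E(K, T) = 0x5F; 0x09 ⊕ 0x5F = 0x56.
Blocks that differ from the original plaintext: P4.

P1 = 0x34, P2 = 0x59, P3 = 0x7C, P4 = 0x56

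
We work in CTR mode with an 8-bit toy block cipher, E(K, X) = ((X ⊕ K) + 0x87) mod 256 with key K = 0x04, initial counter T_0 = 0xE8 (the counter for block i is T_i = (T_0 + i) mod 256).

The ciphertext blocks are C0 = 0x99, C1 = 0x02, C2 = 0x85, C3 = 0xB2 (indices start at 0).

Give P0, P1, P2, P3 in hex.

CTR decryption: S_i = E(K, T_i) where T_i is the counter for block i; P_i = C_i ⊕ S_i.
P0: T = 0xE8, S = E(K, T) = 0x73; 0x99 ⊕ 0x73 = 0xEA.
P1: T = 0xE9, S = E(K, T) = 0x74; 0x02 ⊕ 0x74 = 0x76.
P2: T = 0xEA, S = E(K, T) = 0x75; 0x85 ⊕ 0x75 = 0xF0.
P3: T = 0xEB, S = E(K, T) = 0x76; 0xB2 ⊕ 0x76 = 0xC4.

P0 = 0xEA, P1 = 0x76, P2 = 0xF0, P3 = 0xC4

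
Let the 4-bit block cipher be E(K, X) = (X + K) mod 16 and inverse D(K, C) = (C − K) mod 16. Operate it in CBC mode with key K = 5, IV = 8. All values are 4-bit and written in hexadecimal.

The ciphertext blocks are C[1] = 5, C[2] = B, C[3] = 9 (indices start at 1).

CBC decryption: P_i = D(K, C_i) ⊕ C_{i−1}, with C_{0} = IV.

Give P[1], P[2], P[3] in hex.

P[1] = 8, P[2] = 3, P[3] = F

P[1]: D(K, 5) = 0; 0 ⊕ 8 = 8.
P[2]: D(K, B) = 6; 6 ⊕ 5 = 3.
P[3]: D(K, 9) = 4; 4 ⊕ B = F.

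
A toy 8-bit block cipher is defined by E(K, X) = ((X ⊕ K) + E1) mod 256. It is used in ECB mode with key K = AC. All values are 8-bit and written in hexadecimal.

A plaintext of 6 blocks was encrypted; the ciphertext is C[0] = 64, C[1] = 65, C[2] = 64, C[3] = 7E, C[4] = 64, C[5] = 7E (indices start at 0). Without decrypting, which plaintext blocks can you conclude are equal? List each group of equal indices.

P[0] = P[2] = P[4]; P[3] = P[5]

ECB encrypts each block independently with the same key, so equal ciphertext blocks imply equal plaintext blocks.
C[0] = C[2] = C[4] = 64, so P[0] = P[2] = P[4].
C[3] = C[5] = 7E, so P[3] = P[5].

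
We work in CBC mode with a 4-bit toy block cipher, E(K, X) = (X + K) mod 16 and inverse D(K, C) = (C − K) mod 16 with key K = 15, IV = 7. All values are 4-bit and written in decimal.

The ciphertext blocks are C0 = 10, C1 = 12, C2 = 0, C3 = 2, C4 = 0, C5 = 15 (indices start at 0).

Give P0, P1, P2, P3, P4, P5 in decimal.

P0 = 12, P1 = 7, P2 = 13, P3 = 3, P4 = 3, P5 = 0

CBC decryption: P_i = D(K, C_i) ⊕ C_{i−1}, with C_{−1} = IV.
P0: D(K, 10) = 11; 11 ⊕ 7 = 12.
P1: D(K, 12) = 13; 13 ⊕ 10 = 7.
P2: D(K, 0) = 1; 1 ⊕ 12 = 13.
P3: D(K, 2) = 3; 3 ⊕ 0 = 3.
P4: D(K, 0) = 1; 1 ⊕ 2 = 3.
P5: D(K, 15) = 0; 0 ⊕ 0 = 0.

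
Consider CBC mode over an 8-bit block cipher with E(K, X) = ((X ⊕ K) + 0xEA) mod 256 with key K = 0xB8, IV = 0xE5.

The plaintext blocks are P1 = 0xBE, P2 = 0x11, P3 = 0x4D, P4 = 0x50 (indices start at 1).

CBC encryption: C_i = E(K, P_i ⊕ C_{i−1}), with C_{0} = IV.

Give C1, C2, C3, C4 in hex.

C1: P1 ⊕ 0xE5 = 0x5B; E(K, 0x5B) = 0xCD.
C2: P2 ⊕ 0xCD = 0xDC; E(K, 0xDC) = 0x4E.
C3: P3 ⊕ 0x4E = 0x03; E(K, 0x03) = 0xA5.
C4: P4 ⊕ 0xA5 = 0xF5; E(K, 0xF5) = 0x37.

C1 = 0xCD, C2 = 0x4E, C3 = 0xA5, C4 = 0x37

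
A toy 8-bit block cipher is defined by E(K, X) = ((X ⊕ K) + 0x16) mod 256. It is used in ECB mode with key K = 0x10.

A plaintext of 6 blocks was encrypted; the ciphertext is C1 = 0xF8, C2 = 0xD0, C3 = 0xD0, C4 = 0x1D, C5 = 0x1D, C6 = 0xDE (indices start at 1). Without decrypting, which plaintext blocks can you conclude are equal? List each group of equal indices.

P2 = P3; P4 = P5

ECB encrypts each block independently with the same key, so equal ciphertext blocks imply equal plaintext blocks.
C2 = C3 = 0xD0, so P2 = P3.
C4 = C5 = 0x1D, so P4 = P5.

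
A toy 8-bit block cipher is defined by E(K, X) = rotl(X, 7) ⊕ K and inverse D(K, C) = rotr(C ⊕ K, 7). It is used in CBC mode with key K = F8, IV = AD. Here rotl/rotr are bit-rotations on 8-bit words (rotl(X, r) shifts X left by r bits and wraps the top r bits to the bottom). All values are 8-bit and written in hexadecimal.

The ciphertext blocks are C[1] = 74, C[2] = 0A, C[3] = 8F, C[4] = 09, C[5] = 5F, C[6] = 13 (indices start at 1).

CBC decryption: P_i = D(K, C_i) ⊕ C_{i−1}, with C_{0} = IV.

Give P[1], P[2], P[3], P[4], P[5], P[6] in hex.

P[1]: D(K, 74) = 19; 19 ⊕ AD = B4.
P[2]: D(K, 0A) = E5; E5 ⊕ 74 = 91.
P[3]: D(K, 8F) = EE; EE ⊕ 0A = E4.
P[4]: D(K, 09) = E3; E3 ⊕ 8F = 6C.
P[5]: D(K, 5F) = 4F; 4F ⊕ 09 = 46.
P[6]: D(K, 13) = D7; D7 ⊕ 5F = 88.

P[1] = B4, P[2] = 91, P[3] = E4, P[4] = 6C, P[5] = 46, P[6] = 88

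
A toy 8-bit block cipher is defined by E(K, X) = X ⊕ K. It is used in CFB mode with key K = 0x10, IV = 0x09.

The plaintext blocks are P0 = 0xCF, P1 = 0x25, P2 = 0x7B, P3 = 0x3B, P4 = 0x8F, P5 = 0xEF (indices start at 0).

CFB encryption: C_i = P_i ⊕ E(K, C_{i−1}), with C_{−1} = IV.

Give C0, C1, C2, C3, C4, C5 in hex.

C0 = 0xD6, C1 = 0xE3, C2 = 0x88, C3 = 0xA3, C4 = 0x3C, C5 = 0xC3

C0: E(K, 0x09) = 0x19; 0xCF ⊕ 0x19 = 0xD6.
C1: E(K, 0xD6) = 0xC6; 0x25 ⊕ 0xC6 = 0xE3.
C2: E(K, 0xE3) = 0xF3; 0x7B ⊕ 0xF3 = 0x88.
C3: E(K, 0x88) = 0x98; 0x3B ⊕ 0x98 = 0xA3.
C4: E(K, 0xA3) = 0xB3; 0x8F ⊕ 0xB3 = 0x3C.
C5: E(K, 0x3C) = 0x2C; 0xEF ⊕ 0x2C = 0xC3.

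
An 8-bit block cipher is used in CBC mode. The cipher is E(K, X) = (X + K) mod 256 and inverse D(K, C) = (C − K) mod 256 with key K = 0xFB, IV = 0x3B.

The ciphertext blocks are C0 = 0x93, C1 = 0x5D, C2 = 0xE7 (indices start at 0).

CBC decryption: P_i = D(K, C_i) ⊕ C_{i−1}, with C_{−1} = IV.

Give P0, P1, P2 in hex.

P0: D(K, 0x93) = 0x98; 0x98 ⊕ 0x3B = 0xA3.
P1: D(K, 0x5D) = 0x62; 0x62 ⊕ 0x93 = 0xF1.
P2: D(K, 0xE7) = 0xEC; 0xEC ⊕ 0x5D = 0xB1.

P0 = 0xA3, P1 = 0xF1, P2 = 0xB1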